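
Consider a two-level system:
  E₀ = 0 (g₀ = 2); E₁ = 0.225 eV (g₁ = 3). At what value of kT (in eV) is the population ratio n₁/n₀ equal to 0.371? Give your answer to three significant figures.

0.161 eV

n₁/n₀ = (g₁/g₀) exp[−(E₁−E₀)/kT] = 0.371.
⇒ (E₁−E₀)/kT = ln((3/2)/0.371) = ln(4.0431) = 1.3970.
kT = 0.225 eV / 1.3970 = 0.161 eV.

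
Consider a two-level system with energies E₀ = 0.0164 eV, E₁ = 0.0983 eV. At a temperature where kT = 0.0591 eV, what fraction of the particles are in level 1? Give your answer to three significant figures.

0.200

Eᵢ/kT = 0.27750, 1.6633.
Z = Σ e^(−Eᵢ/kT) = e^(−0.27750) + e^(−1.6633) = 0.75768 + 0.18951 = 0.94719.
P₁ = e^(−E₁/kT) / Z = 0.18951/0.94719 = 0.200.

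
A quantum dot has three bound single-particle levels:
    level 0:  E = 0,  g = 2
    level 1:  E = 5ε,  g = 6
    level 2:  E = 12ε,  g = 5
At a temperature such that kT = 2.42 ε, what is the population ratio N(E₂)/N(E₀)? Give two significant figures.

n₂/n₀ = (g₂/g₀) exp[−(E₂−E₀)/kT] = (5/2) × exp(−(12ε)/(2.42ε)) = (5/2) × exp(-4.959) = 0.018.

0.018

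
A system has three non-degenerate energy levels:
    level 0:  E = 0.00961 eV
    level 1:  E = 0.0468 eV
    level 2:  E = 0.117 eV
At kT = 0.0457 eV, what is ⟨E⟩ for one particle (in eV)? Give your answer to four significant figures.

0.02698 eV

Eᵢ/kT = 0.210284, 1.02407, 2.56018.
Z = Σ e^(−Eᵢ/kT) = e^(−0.210284) + e^(−1.02407) + e^(−2.56018) = 0.810354 + 0.359130 + 0.0772908 = 1.24677.
⟨E⟩ = Σ Eᵢ e^(−Eᵢ/kT) / Z = (0.00961·0.810354 + 0.0468·0.359130 + 0.117·0.0772908) / 1.24677 = 0.02698 eV.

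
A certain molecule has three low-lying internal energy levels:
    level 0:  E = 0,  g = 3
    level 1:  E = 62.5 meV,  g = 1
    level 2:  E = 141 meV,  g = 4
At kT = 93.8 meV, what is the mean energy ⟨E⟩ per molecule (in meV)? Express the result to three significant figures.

Eᵢ/kT = 0, 0.66631, 1.5032.
Z = Σ gᵢe^(−Eᵢ/kT) = 3·e^(−0) + 1·e^(−0.66631) + 4·e^(−1.5032) = 3.0000 + 0.51360 + 0.88967 = 4.4033.
⟨E⟩ = Σ Eᵢ gᵢe^(−Eᵢ/kT) / Z = (0·3.0000 + 62.5·0.51360 + 141·0.88967) / 4.4033 = 35.8 meV.

35.8 meV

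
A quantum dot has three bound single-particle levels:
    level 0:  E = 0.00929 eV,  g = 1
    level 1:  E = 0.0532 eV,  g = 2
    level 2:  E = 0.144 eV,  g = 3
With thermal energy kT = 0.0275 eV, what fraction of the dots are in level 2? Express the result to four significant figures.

0.01567

Eᵢ/kT = 0.337818, 1.93455, 5.23636.
Z = Σ gᵢe^(−Eᵢ/kT) = 1·e^(−0.337818) + 2·e^(−1.93455) + 3·e^(−5.23636) = 0.713325 + 0.288979 + 0.0159588 = 1.01826.
P₂ = g₂ e^(−E₂/kT) / Z = 0.0159588/1.01826 = 0.01567.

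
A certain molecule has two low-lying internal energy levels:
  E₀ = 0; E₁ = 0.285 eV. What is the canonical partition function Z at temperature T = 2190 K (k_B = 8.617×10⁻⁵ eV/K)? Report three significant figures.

k_BT = 8.617×10⁻⁵ × 2190 K = 0.18871 eV.
Eᵢ/kT = 0, 1.5103.
Z = Σ e^(−Eᵢ/kT) = e^(−0) + e^(−1.5103) = 1.0000 + 0.22084 = 1.2208.

Z = 1.22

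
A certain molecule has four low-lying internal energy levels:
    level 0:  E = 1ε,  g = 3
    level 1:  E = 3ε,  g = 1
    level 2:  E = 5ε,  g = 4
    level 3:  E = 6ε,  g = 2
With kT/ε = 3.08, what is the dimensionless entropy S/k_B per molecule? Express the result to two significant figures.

Eᵢ/kT = 0.3247, 0.9740, 1.623, 1.948.
Z = Σ gᵢe^(−Eᵢ/kT) = 3·e^(−0.3247) + 1·e^(−0.9740) + 4·e^(−1.623) + 2·e^(−1.948) = 2.168 + 0.3776 + 0.7892 + 0.2851 = 3.620.
⟨E⟩ = Σ EᵢPᵢ = 2.474 ε.
S/k_B = ln Z + ⟨E⟩/kT = ln(3.620) + 2.474/3.08 = 1.286 + 0.8032 = 2.1.

2.1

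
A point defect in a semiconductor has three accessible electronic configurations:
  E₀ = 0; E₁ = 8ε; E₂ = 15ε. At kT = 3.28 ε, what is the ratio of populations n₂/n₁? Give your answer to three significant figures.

n₂/n₁ = exp[−(E₂−E₁)/kT] = exp(−(7ε)/(3.28ε)) = exp(-2.1341) = 0.118.

0.118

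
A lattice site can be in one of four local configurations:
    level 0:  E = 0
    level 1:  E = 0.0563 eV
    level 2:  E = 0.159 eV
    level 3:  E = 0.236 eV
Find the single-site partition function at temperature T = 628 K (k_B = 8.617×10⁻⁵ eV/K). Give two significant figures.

Z = 1.4

k_BT = 8.617×10⁻⁵ × 628 K = 0.05411 eV.
Eᵢ/kT = 0, 1.040, 2.938, 4.361.
Z = Σ e^(−Eᵢ/kT) = e^(−0) + e^(−1.040) + e^(−2.938) + e^(−4.361) = 1.000 + 0.3535 + 0.05297 + 0.01277 = 1.419.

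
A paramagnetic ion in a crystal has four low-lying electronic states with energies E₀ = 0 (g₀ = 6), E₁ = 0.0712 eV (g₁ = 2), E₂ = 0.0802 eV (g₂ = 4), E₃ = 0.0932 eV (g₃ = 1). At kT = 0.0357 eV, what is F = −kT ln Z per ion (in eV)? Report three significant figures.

Eᵢ/kT = 0, 1.9944, 2.2465, 2.6106.
Z = Σ gᵢe^(−Eᵢ/kT) = 6·e^(−0) + 2·e^(−1.9944) + 4·e^(−2.2465) + 1·e^(−2.6106) = 6.0000 + 0.27219 + 0.42308 + 0.073490 = 6.7688.
F = −kT ln Z = −0.0357 × ln(6.7688) = −0.0357 × 1.9123 = -0.0683 eV.

-0.0683 eV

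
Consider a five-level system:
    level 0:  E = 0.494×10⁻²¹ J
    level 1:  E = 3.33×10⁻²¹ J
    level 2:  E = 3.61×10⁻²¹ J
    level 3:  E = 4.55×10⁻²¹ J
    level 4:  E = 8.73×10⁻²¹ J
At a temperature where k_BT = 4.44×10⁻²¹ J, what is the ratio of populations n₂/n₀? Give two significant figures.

0.50

n₂/n₀ = exp[−(E₂−E₀)/kT] = exp(−(3.116 ×10⁻²¹ J)/(4.44 ×10⁻²¹ J)) = exp(-0.7018) = 0.50.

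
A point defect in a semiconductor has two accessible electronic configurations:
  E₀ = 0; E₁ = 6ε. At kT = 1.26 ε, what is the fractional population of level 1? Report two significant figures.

0.0085

Eᵢ/kT = 0, 4.762.
Z = Σ e^(−Eᵢ/kT) = e^(−0) + e^(−4.762) = 1.000 + 0.008548 = 1.009.
P₁ = e^(−E₁/kT) / Z = 0.008548/1.009 = 0.0085.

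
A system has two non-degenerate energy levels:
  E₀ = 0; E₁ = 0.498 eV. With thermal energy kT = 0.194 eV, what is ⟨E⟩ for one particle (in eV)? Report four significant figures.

0.03550 eV

Eᵢ/kT = 0, 2.56701.
Z = Σ e^(−Eᵢ/kT) = e^(−0) + e^(−2.56701) = 1.00000 + 0.0767647 = 1.07676.
⟨E⟩ = Σ Eᵢ e^(−Eᵢ/kT) / Z = (0·1.00000 + 0.498·0.0767647) / 1.07676 = 0.03550 eV.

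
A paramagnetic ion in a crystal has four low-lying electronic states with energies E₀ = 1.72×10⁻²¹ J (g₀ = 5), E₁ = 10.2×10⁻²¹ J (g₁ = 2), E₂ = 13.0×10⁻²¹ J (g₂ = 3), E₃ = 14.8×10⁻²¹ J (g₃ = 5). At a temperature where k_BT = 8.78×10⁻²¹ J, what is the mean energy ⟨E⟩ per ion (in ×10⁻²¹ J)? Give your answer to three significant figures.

Eᵢ/kT = 0.19590, 1.1617, 1.4806, 1.6856.
Z = Σ gᵢe^(−Eᵢ/kT) = 5·e^(−0.19590) + 2·e^(−1.1617) + 3·e^(−1.4806) + 5·e^(−1.6856) = 4.1105 + 0.62591 + 0.68250 + 0.92667 = 6.3456.
⟨E⟩ = Σ Eᵢ gᵢe^(−Eᵢ/kT) / Z = (1.72·4.1105 + 10.2·0.62591 + 13.0·0.68250 + 14.8·0.92667) / 6.3456 = 5.68 ×10⁻²¹ J.

5.68 ×10⁻²¹ J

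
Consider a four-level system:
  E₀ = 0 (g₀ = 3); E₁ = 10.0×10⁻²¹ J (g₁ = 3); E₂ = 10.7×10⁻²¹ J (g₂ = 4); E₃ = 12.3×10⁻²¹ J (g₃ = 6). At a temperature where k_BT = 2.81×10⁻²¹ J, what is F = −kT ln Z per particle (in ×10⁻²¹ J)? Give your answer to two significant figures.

-3.3 ×10⁻²¹ J

Eᵢ/kT = 0, 3.559, 3.808, 4.377.
Z = Σ gᵢe^(−Eᵢ/kT) = 3·e^(−0) + 3·e^(−3.559) + 4·e^(−3.808) + 6·e^(−4.377) = 3.000 + 0.08540 + 0.08877 + 0.07538 = 3.250.
F = −kT ln Z = −2.81 × ln(3.250) = −2.81 × 1.179 = -3.3 ×10⁻²¹ J.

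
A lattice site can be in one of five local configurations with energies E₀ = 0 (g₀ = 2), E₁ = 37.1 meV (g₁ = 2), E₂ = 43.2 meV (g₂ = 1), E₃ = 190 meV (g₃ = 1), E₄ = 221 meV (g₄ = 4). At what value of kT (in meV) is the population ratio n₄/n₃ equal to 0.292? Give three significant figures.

n₄/n₃ = (g₄/g₃) exp[−(E₄−E₃)/kT] = 0.292.
⇒ (E₄−E₃)/kT = ln((4/1)/0.292) = ln(13.699) = 2.6173.
kT = 31 meV / 2.6173 = 11.8 meV.

11.8 meV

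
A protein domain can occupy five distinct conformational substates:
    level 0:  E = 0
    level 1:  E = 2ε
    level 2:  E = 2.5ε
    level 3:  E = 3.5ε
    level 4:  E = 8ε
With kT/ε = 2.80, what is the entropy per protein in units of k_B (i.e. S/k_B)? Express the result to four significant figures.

1.360

Eᵢ/kT = 0, 0.714286, 0.892857, 1.25000, 2.85714.
Z = Σ e^(−Eᵢ/kT) = e^(−0) + e^(−0.714286) + e^(−0.892857) + e^(−1.25000) + e^(−2.85714) = 1.00000 + 0.489542 + 0.409484 + 0.286505 + 0.0574328 = 2.24296.
⟨E⟩ = Σ EᵢPᵢ = 1.54484 ε.
S/k_B = ln Z + ⟨E⟩/kT = ln(2.24296) + 1.54484/2.80 = 0.807796 + 0.551729 = 1.360.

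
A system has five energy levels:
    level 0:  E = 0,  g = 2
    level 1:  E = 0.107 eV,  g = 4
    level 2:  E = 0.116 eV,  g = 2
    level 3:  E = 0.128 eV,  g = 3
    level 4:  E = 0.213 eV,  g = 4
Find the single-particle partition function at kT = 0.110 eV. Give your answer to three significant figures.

Eᵢ/kT = 0, 0.97273, 1.0545, 1.1636, 1.9364.
Z = Σ gᵢe^(−Eᵢ/kT) = 2·e^(−0) + 4·e^(−0.97273) + 2·e^(−1.0545) + 3·e^(−1.1636) + 4·e^(−1.9364) = 2.0000 + 1.5122 + 0.69673 + 0.93708 + 0.57689 = 5.7229.

Z = 5.72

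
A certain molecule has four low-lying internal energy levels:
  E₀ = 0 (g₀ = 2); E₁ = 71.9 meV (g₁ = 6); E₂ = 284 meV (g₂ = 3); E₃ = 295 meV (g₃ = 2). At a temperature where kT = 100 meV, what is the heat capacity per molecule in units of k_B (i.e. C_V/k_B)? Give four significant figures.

0.4248

Eᵢ/kT = 0, 0.719000, 2.84000, 2.95000.
Z = Σ gᵢe^(−Eᵢ/kT) = 2·e^(−0) + 6·e^(−0.719000) + 3·e^(−2.84000) + 2·e^(−2.95000) = 2.00000 + 2.92344 + 0.175277 + 0.104679 = 5.20340.
⟨E⟩ = 55.8970 meV, ⟨E²⟩ = 7372.08 meV².
C_V/k_B = (⟨E²⟩ − ⟨E⟩²)/(kT)² = (7372.08 − 3124.47)/10000.0 = 0.4248.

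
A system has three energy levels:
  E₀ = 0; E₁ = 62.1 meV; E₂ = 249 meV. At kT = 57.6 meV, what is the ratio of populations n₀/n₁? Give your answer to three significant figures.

2.94

n₀/n₁ = exp[−(E₀−E₁)/kT] = exp(−(-62.1 meV)/(57.6 meV)) = exp(1.0781) = 2.94.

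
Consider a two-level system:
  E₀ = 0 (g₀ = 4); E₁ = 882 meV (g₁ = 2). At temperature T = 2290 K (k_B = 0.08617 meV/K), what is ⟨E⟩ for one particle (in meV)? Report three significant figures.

5.02 meV

k_BT = 0.08617 × 2290 K = 197.33 meV.
Eᵢ/kT = 0, 4.4697.
Z = Σ gᵢe^(−Eᵢ/kT) = 4·e^(−0) + 2·e^(−4.4697) = 4.0000 + 0.022902 = 4.0229.
⟨E⟩ = Σ Eᵢ gᵢe^(−Eᵢ/kT) / Z = (0·4.0000 + 882·0.022902) / 4.0229 = 5.02 meV.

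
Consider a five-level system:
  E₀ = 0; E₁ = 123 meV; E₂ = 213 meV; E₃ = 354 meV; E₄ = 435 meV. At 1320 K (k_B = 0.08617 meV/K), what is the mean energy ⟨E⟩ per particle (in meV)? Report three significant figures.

k_BT = 0.08617 × 1320 K = 113.74 meV.
Eᵢ/kT = 0, 1.0814, 1.8727, 3.1124, 3.8245.
Z = Σ e^(−Eᵢ/kT) = e^(−0) + e^(−1.0814) + e^(−1.8727) + e^(−3.1124) + e^(−3.8245) = 1.0000 + 0.33912 + 0.15371 + 0.044494 + 0.021829 = 1.5592.
⟨E⟩ = Σ Eᵢ e^(−Eᵢ/kT) / Z = (0·1.0000 + 123·0.33912 + 213·0.15371 + 354·0.044494 + 435·0.021829) / 1.5592 = 63.9 meV.

63.9 meV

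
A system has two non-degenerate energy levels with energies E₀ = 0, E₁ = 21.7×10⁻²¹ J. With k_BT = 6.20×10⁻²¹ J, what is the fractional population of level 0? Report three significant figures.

Eᵢ/kT = 0, 3.5000.
Z = Σ e^(−Eᵢ/kT) = e^(−0) + e^(−3.5000) = 1.0000 + 0.030197 = 1.0302.
P₀ = e^(−E₀/kT) / Z = 1.0000/1.0302 = 0.971.

0.971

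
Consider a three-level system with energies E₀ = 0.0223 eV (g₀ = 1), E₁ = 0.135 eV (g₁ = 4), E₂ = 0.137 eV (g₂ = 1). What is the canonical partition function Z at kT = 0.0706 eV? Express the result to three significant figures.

Z = 1.46

Eᵢ/kT = 0.31586, 1.9122, 1.9405.
Z = Σ gᵢe^(−Eᵢ/kT) = 1·e^(−0.31586) + 4·e^(−1.9122) + 1·e^(−1.9405) = 0.72916 + 0.59102 + 0.14363 = 1.4638.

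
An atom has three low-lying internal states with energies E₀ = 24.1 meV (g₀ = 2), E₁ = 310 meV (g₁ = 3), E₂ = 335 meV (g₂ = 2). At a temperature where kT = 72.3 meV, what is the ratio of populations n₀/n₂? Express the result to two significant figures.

74

n₀/n₂ = (g₀/g₂) exp[−(E₀−E₂)/kT] = (2/2) × exp(−(-310.9 meV)/(72.3 meV)) = (2/2) × exp(4.300) = 74.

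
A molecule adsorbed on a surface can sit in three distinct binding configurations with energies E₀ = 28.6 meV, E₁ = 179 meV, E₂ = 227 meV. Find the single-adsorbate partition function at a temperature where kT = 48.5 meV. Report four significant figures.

Eᵢ/kT = 0.589691, 3.69072, 4.68041.
Z = Σ e^(−Eᵢ/kT) = e^(−0.589691) + e^(−3.69072) + e^(−4.68041) = 0.554499 + 0.0249540 + 0.00927521 = 0.588728.

Z = 0.5887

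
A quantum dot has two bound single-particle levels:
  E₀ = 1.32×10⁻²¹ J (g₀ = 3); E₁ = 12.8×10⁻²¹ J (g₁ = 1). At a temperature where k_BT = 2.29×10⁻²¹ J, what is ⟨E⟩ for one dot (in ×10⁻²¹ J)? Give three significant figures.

1.35 ×10⁻²¹ J

Eᵢ/kT = 0.57642, 5.5895.
Z = Σ gᵢe^(−Eᵢ/kT) = 3·e^(−0.57642) + 1·e^(−5.5895) = 1.6857 + 0.0037369 = 1.6894.
⟨E⟩ = Σ Eᵢ gᵢe^(−Eᵢ/kT) / Z = (1.32·1.6857 + 12.8·0.0037369) / 1.6894 = 1.35 ×10⁻²¹ J.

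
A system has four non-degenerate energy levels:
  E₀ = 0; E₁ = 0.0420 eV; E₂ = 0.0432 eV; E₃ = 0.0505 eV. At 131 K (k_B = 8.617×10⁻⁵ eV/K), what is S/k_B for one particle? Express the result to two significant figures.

0.27

k_BT = 8.617×10⁻⁵ × 131 K = 0.01129 eV.
Eᵢ/kT = 0, 3.720, 3.826, 4.473.
Z = Σ e^(−Eᵢ/kT) = e^(−0) + e^(−3.720) + e^(−3.826) + e^(−4.473) = 1.000 + 0.02423 + 0.02180 + 0.01141 = 1.057.
⟨E⟩ = Σ EᵢPᵢ = 0.002399 eV.
S/k_B = ln Z + ⟨E⟩/kT = ln(1.057) + 0.002399/0.01129 = 0.05543 + 0.2125 = 0.27.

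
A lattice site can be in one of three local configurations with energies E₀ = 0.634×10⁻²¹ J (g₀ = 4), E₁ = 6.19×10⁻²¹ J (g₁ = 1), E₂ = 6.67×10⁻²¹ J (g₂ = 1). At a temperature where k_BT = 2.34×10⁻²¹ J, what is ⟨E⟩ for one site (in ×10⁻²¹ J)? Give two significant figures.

Eᵢ/kT = 0.2709, 2.645, 2.850.
Z = Σ gᵢe^(−Eᵢ/kT) = 4·e^(−0.2709) + 1·e^(−2.645) + 1·e^(−2.850) = 3.051 + 0.07101 + 0.05784 = 3.180.
⟨E⟩ = Σ Eᵢ gᵢe^(−Eᵢ/kT) / Z = (0.634·3.051 + 6.19·0.07101 + 6.67·0.05784) / 3.180 = 0.87 ×10⁻²¹ J.

0.87 ×10⁻²¹ J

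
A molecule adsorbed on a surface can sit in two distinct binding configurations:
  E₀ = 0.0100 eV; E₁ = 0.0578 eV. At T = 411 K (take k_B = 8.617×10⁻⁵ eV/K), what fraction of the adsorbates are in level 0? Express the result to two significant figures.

k_BT = 8.617×10⁻⁵ × 411 K = 0.03542 eV.
Eᵢ/kT = 0.2823, 1.632.
Z = Σ e^(−Eᵢ/kT) = e^(−0.2823) + e^(−1.632) = 0.7540 + 0.1955 = 0.9495.
P₀ = e^(−E₀/kT) / Z = 0.7540/0.9495 = 0.79.

0.79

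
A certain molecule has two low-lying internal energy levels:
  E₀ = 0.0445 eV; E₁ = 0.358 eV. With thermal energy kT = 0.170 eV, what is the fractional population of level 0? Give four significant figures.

Eᵢ/kT = 0.261765, 2.10588.
Z = Σ e^(−Eᵢ/kT) = e^(−0.261765) + e^(−2.10588) = 0.769692 + 0.121738 = 0.891430.
P₀ = e^(−E₀/kT) / Z = 0.769692/0.891430 = 0.8634.

0.8634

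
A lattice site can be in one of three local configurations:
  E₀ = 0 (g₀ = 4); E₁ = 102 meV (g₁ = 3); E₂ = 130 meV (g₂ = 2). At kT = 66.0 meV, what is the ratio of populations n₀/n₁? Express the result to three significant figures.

6.25

n₀/n₁ = (g₀/g₁) exp[−(E₀−E₁)/kT] = (4/3) × exp(−(-102 meV)/(66.0 meV)) = (4/3) × exp(1.5455) = 6.25.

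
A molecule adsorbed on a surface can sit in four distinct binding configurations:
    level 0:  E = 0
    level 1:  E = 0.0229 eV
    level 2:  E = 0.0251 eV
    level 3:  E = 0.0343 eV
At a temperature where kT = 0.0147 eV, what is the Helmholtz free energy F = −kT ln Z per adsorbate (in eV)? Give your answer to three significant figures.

-0.00585 eV

Eᵢ/kT = 0, 1.5578, 1.7075, 2.3333.
Z = Σ e^(−Eᵢ/kT) = e^(−0) + e^(−1.5578) + e^(−1.7075) + e^(−2.3333) = 1.0000 + 0.21060 + 0.18132 + 0.096975 = 1.4889.
F = −kT ln Z = −0.0147 × ln(1.4889) = −0.0147 × 0.39804 = -0.00585 eV.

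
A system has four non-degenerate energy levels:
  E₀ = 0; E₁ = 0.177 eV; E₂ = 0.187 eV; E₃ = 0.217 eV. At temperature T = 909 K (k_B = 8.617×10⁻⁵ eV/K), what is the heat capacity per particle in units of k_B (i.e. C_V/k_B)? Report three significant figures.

k_BT = 8.617×10⁻⁵ × 909 K = 0.078329 eV.
Eᵢ/kT = 0, 2.2597, 2.3874, 2.7704.
Z = Σ e^(−Eᵢ/kT) = e^(−0) + e^(−2.2597) + e^(−2.3874) + e^(−2.7704) = 1.0000 + 0.10438 + 0.091868 + 0.062637 = 1.2589.
⟨E⟩ = 0.039119 eV, ⟨E²⟩ = 0.0074924 eV².
C_V/k_B = (⟨E²⟩ − ⟨E⟩²)/(kT)² = (0.0074924 − 0.0015303)/0.0061354 = 0.972.

0.972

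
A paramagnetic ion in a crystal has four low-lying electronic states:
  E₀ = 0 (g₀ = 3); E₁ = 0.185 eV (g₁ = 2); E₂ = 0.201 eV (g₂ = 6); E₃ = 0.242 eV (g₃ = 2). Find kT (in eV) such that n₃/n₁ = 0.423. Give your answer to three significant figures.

0.0662 eV

n₃/n₁ = (g₃/g₁) exp[−(E₃−E₁)/kT] = 0.423.
⇒ (E₃−E₁)/kT = ln((2/2)/0.423) = ln(2.3641) = 0.86040.
kT = 0.057 eV / 0.86040 = 0.0662 eV.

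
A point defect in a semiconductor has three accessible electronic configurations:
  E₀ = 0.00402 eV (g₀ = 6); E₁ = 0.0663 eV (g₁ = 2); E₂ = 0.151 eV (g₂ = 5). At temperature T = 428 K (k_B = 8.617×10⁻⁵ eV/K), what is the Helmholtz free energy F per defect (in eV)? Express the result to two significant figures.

k_BT = 8.617×10⁻⁵ × 428 K = 0.03688 eV.
Eᵢ/kT = 0.1090, 1.798, 4.094.
Z = Σ gᵢe^(−Eᵢ/kT) = 6·e^(−0.1090) + 2·e^(−1.798) + 5·e^(−4.094) = 5.380 + 0.3313 + 0.08336 = 5.795.
F = −kT ln Z = −0.03688 × ln(5.795) = −0.03688 × 1.757 = -0.065 eV.

-0.065 eV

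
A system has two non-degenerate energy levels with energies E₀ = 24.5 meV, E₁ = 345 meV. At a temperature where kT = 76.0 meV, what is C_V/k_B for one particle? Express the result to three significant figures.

0.255

Eᵢ/kT = 0.32237, 4.5395.
Z = Σ e^(−Eᵢ/kT) = e^(−0.32237) + e^(−4.5395) = 0.72443 + 0.010679 = 0.73511.
⟨E⟩ = 29.156 meV, ⟨E²⟩ = 2320.6 meV².
C_V/k_B = (⟨E²⟩ − ⟨E⟩²)/(kT)² = (2320.6 − 850.07)/5776.0 = 0.255.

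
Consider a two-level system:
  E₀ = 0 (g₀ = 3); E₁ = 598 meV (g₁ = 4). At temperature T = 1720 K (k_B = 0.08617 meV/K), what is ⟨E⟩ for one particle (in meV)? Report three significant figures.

k_BT = 0.08617 × 1720 K = 148.21 meV.
Eᵢ/kT = 0, 4.0348.
Z = Σ gᵢe^(−Eᵢ/kT) = 3·e^(−0) + 4·e^(−4.0348) = 3.0000 + 0.070757 = 3.0708.
⟨E⟩ = Σ Eᵢ gᵢe^(−Eᵢ/kT) / Z = (0·3.0000 + 598·0.070757) / 3.0708 = 13.8 meV.

13.8 meV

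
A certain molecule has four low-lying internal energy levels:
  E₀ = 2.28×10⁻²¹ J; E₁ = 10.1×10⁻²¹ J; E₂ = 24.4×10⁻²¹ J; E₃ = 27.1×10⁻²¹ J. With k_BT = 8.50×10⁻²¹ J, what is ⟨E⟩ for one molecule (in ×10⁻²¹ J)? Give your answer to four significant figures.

Eᵢ/kT = 0.268235, 1.18824, 2.87059, 3.18824.
Z = Σ e^(−Eᵢ/kT) = e^(−0.268235) + e^(−1.18824) + e^(−2.87059) + e^(−3.18824) = 0.764728 + 0.304757 + 0.0566655 + 0.0412444 = 1.16739.
⟨E⟩ = Σ Eᵢ e^(−Eᵢ/kT) / Z = (2.28·0.764728 + 10.1·0.304757 + 24.4·0.0566655 + 27.1·0.0412444) / 1.16739 = 6.272 ×10⁻²¹ J.

6.272 ×10⁻²¹ J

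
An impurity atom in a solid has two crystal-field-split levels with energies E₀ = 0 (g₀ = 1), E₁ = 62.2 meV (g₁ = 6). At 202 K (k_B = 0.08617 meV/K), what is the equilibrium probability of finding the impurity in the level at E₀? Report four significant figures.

k_BT = 0.08617 × 202 K = 17.4063 meV.
Eᵢ/kT = 0, 3.57342.
Z = Σ gᵢe^(−Eᵢ/kT) = 1·e^(−0) + 6·e^(−3.57342) = 1.00000 + 0.168358 = 1.16836.
P₀ = g₀ e^(−E₀/kT) / Z = 1.00000/1.16836 = 0.8559.

0.8559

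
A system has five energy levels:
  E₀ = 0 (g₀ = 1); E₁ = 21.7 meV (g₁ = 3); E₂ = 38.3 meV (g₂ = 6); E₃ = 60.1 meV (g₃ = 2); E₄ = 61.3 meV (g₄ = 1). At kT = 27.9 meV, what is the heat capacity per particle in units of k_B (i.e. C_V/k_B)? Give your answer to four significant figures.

0.4056

Eᵢ/kT = 0, 0.777778, 1.37276, 2.15412, 2.19713.
Z = Σ gᵢe^(−Eᵢ/kT) = 1·e^(−0) + 3·e^(−0.777778) + 6·e^(−1.37276) + 2·e^(−2.15412) + 1·e^(−2.19713) = 1.00000 + 1.37828 + 1.52044 + 0.232010 + 0.111122 = 4.24185.
⟨E⟩ = 25.6721 meV, ⟨E²⟩ = 974.792 meV².
C_V/k_B = (⟨E²⟩ − ⟨E⟩²)/(kT)² = (974.792 − 659.057)/778.410 = 0.4056.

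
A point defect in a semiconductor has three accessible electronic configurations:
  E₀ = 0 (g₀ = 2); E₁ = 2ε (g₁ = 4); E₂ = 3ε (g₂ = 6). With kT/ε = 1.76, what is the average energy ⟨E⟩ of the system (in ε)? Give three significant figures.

Eᵢ/kT = 0, 1.1364, 1.7045.
Z = Σ gᵢe^(−Eᵢ/kT) = 2·e^(−0) + 4·e^(−1.1364) + 6·e^(−1.7045) = 2.0000 + 1.2839 + 1.0912 = 4.3751.
⟨E⟩ = Σ Eᵢ gᵢe^(−Eᵢ/kT) / Z = (0·2.0000 + 2·1.2839 + 3·1.0912) / 4.3751 = 1.34 ε.

1.34 ε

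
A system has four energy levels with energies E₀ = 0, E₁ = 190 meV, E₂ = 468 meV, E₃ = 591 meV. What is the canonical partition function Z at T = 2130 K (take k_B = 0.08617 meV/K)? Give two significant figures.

Z = 1.5

k_BT = 0.08617 × 2130 K = 183.5 meV.
Eᵢ/kT = 0, 1.035, 2.550, 3.221.
Z = Σ e^(−Eᵢ/kT) = e^(−0) + e^(−1.035) + e^(−2.550) + e^(−3.221) = 1.000 + 0.3552 + 0.07808 + 0.03992 = 1.473.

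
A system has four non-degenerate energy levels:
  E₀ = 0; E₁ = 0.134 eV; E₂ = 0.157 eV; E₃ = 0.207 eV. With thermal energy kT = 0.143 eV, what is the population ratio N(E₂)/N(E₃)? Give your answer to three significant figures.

n₂/n₃ = exp[−(E₂−E₃)/kT] = exp(−(-0.050 eV)/(0.143 eV)) = exp(0.34965) = 1.42.

1.42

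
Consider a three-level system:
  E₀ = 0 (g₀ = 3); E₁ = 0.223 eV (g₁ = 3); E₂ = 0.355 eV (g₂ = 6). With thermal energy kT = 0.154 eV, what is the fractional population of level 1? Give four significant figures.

Eᵢ/kT = 0, 1.44805, 2.30519.
Z = Σ gᵢe^(−Eᵢ/kT) = 3·e^(−0) + 3·e^(−1.44805) + 6·e^(−2.30519) = 3.00000 + 0.705084 + 0.598439 = 4.30352.
P₁ = g₁ e^(−E₁/kT) / Z = 0.705084/4.30352 = 0.1638.

0.1638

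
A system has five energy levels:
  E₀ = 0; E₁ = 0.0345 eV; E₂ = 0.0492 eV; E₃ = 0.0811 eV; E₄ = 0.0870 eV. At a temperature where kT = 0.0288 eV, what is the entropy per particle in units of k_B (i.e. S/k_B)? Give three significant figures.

1.08

Eᵢ/kT = 0, 1.1979, 1.7083, 2.8160, 3.0208.
Z = Σ e^(−Eᵢ/kT) = e^(−0) + e^(−1.1979) + e^(−1.7083) + e^(−2.8160) + e^(−3.0208) = 1.0000 + 0.30183 + 0.18117 + 0.059845 + 0.048762 = 1.5916.
⟨E⟩ = Σ EᵢPᵢ = 0.017858 eV.
S/k_B = ln Z + ⟨E⟩/kT = ln(1.5916) + 0.017858/0.0288 = 0.46474 + 0.62007 = 1.08.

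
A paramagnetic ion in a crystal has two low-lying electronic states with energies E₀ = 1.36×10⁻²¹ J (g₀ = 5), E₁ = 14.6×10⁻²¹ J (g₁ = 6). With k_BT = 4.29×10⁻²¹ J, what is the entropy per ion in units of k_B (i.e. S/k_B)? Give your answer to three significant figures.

1.82

Eᵢ/kT = 0.31702, 3.4033.
Z = Σ gᵢe^(−Eᵢ/kT) = 5·e^(−0.31702) + 6·e^(−3.4033) = 3.6416 + 0.19958 = 3.8412.
⟨E⟩ = Σ EᵢPᵢ = 2.0479 ×10⁻²¹ J.
S/k_B = ln Z + ⟨E⟩/kT = ln(3.8412) + 2.0479/4.29 = 1.3458 + 0.47737 = 1.82.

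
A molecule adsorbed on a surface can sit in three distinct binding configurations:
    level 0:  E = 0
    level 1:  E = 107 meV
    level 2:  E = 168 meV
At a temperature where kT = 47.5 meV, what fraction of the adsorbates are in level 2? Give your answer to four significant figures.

0.02566

Eᵢ/kT = 0, 2.25263, 3.53684.
Z = Σ e^(−Eᵢ/kT) = e^(−0) + e^(−2.25263) + e^(−3.53684) = 1.00000 + 0.105122 + 0.0291052 = 1.13423.
P₂ = e^(−E₂/kT) / Z = 0.0291052/1.13423 = 0.02566.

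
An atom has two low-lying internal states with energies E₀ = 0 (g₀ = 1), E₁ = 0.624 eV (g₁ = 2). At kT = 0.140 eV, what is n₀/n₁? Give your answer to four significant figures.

n₀/n₁ = (g₀/g₁) exp[−(E₀−E₁)/kT] = (1/2) × exp(−(-0.624 eV)/(0.140 eV)) = (1/2) × exp(4.45714) = 43.12.

43.12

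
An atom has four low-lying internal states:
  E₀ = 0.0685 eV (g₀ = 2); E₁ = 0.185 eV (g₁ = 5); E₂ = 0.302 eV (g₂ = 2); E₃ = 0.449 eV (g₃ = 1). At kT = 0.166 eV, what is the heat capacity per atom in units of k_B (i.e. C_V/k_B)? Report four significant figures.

0.2614

Eᵢ/kT = 0.412651, 1.11446, 1.81928, 2.70482.
Z = Σ gᵢe^(−Eᵢ/kT) = 2·e^(−0.412651) + 5·e^(−1.11446) + 2·e^(−1.81928) + 1·e^(−2.70482) = 1.32379 + 1.64046 + 0.324285 + 0.0668824 = 3.35542.
⟨E⟩ = 0.155608 eV, ⟨E²⟩ = 0.0314166 eV².
C_V/k_B = (⟨E²⟩ − ⟨E⟩²)/(kT)² = (0.0314166 − 0.0242138)/0.0275560 = 0.2614.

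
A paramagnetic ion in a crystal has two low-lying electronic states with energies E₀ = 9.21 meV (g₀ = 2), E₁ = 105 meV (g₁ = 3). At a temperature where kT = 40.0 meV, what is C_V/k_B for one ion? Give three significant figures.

0.607

Eᵢ/kT = 0.23025, 2.6250.
Z = Σ gᵢe^(−Eᵢ/kT) = 2·e^(−0.23025) + 3·e^(−2.6250) = 1.5887 + 0.21732 = 1.8060.
⟨E⟩ = 20.737 meV, ⟨E²⟩ = 1401.3 meV².
C_V/k_B = (⟨E²⟩ − ⟨E⟩²)/(kT)² = (1401.3 − 430.02)/1600.0 = 0.607.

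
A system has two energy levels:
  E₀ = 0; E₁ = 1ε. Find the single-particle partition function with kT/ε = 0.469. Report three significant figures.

Z = 1.12

Eᵢ/kT = 0, 2.1322.
Z = Σ e^(−Eᵢ/kT) = e^(−0) + e^(−2.1322) = 1.0000 + 0.11858 = 1.1186.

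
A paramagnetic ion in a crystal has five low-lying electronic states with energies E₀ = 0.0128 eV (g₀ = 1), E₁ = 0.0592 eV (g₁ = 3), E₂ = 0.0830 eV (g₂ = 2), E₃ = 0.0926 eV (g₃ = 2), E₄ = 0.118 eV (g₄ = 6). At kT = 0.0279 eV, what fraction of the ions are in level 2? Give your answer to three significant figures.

Eᵢ/kT = 0.45878, 2.1219, 2.9749, 3.3190, 4.2294.
Z = Σ gᵢe^(−Eᵢ/kT) = 1·e^(−0.45878) + 3·e^(−2.1219) + 2·e^(−2.9749) + 2·e^(−3.3190) + 6·e^(−4.2294) = 0.63205 + 0.35941 + 0.10211 + 0.072378 + 0.087367 = 1.2533.
P₂ = g₂ e^(−E₂/kT) / Z = 0.10211/1.2533 = 0.0815.

0.0815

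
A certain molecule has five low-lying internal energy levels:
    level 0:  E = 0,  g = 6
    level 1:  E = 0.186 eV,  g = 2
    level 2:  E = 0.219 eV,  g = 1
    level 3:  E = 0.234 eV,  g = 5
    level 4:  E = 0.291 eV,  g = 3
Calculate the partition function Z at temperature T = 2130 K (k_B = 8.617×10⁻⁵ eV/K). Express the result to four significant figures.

k_BT = 8.617×10⁻⁵ × 2130 K = 0.183542 eV.
Eᵢ/kT = 0, 1.01339, 1.19319, 1.27491, 1.58547.
Z = Σ gᵢe^(−Eᵢ/kT) = 6·e^(−0) + 2·e^(−1.01339) + 1·e^(−1.19319) + 5·e^(−1.27491) + 3·e^(−1.58547) = 6.00000 + 0.725973 + 0.303252 + 1.39728 + 0.614554 = 9.04106.

Z = 9.041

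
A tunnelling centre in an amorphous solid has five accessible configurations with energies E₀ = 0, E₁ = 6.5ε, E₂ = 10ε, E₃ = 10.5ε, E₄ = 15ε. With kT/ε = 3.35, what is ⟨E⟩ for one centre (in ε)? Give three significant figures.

1.65 ε

Eᵢ/kT = 0, 1.9403, 2.9851, 3.1343, 4.4776.
Z = Σ e^(−Eᵢ/kT) = e^(−0) + e^(−1.9403) + e^(−2.9851) + e^(−3.1343) + e^(−4.4776) = 1.0000 + 0.14366 + 0.050534 + 0.043530 + 0.011361 = 1.2491.
⟨E⟩ = Σ Eᵢ e^(−Eᵢ/kT) / Z = (0·1.0000 + 6.5·0.14366 + 10·0.050534 + 10.5·0.043530 + 15·0.011361) / 1.2491 = 1.65 ε.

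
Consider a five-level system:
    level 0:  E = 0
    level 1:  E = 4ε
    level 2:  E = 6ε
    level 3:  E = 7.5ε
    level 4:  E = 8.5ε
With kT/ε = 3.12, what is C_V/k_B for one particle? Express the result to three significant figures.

0.842

Eᵢ/kT = 0, 1.2821, 1.9231, 2.4038, 2.7244.
Z = Σ e^(−Eᵢ/kT) = e^(−0) + e^(−1.2821) + e^(−1.9231) + e^(−2.4038) + e^(−2.7244) = 1.0000 + 0.27745 + 0.14615 + 0.090374 + 0.065586 = 1.5796.
⟨E⟩ = 2.0397 ε, ⟨E²⟩ = 12.359 ε².
C_V/k_B = (⟨E²⟩ − ⟨E⟩²)/(kT)² = (12.359 − 4.1604)/9.7344 = 0.842.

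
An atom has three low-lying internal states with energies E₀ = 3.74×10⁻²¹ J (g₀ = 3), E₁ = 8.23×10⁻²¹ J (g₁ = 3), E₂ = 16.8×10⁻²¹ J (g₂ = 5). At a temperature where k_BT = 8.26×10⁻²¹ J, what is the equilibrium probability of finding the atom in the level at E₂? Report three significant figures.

0.178

Eᵢ/kT = 0.45278, 0.99637, 2.0339.
Z = Σ gᵢe^(−Eᵢ/kT) = 3·e^(−0.45278) + 3·e^(−0.99637) + 5·e^(−2.0339) = 1.9076 + 1.1077 + 0.65412 = 3.6694.
P₂ = g₂ e^(−E₂/kT) / Z = 0.65412/3.6694 = 0.178.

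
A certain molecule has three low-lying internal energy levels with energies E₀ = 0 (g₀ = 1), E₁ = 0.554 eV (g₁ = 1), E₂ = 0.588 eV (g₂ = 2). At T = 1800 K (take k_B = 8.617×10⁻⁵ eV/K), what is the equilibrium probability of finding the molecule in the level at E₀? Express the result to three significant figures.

k_BT = 8.617×10⁻⁵ × 1800 K = 0.15511 eV.
Eᵢ/kT = 0, 3.5717, 3.7909.
Z = Σ gᵢe^(−Eᵢ/kT) = 1·e^(−0) + 1·e^(−3.5717) + 2·e^(−3.7909) = 1.0000 + 0.028108 + 0.045151 = 1.0733.
P₀ = g₀ e^(−E₀/kT) / Z = 1.0000/1.0733 = 0.932.

0.932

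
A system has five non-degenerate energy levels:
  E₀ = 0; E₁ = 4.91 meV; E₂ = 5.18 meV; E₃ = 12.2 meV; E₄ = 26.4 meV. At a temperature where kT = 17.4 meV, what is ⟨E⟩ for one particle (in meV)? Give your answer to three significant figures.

6.04 meV

Eᵢ/kT = 0, 0.28218, 0.29770, 0.70115, 1.5172.
Z = Σ e^(−Eᵢ/kT) = e^(−0) + e^(−0.28218) + e^(−0.29770) + e^(−0.70115) + e^(−1.5172) = 1.0000 + 0.75414 + 0.74252 + 0.49601 + 0.21933 = 3.2120.
⟨E⟩ = Σ Eᵢ e^(−Eᵢ/kT) / Z = (0·1.0000 + 4.91·0.75414 + 5.18·0.74252 + 12.2·0.49601 + 26.4·0.21933) / 3.2120 = 6.04 meV.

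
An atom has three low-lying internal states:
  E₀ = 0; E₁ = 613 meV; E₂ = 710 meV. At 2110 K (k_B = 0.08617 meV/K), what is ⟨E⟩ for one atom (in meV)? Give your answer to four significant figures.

k_BT = 0.08617 × 2110 K = 181.819 meV.
Eᵢ/kT = 0, 3.37148, 3.90498.
Z = Σ e^(−Eᵢ/kT) = e^(−0) + e^(−3.37148) + e^(−3.90498) = 1.00000 + 0.0343388 + 0.0201414 = 1.05448.
⟨E⟩ = Σ Eᵢ e^(−Eᵢ/kT) / Z = (0·1.00000 + 613·0.0343388 + 710·0.0201414) / 1.05448 = 33.52 meV.

33.52 meV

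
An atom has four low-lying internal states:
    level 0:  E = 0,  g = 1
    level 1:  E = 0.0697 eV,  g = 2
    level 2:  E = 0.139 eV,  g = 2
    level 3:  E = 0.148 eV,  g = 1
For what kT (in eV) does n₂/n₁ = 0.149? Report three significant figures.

0.0364 eV

n₂/n₁ = (g₂/g₁) exp[−(E₂−E₁)/kT] = 0.149.
⇒ (E₂−E₁)/kT = ln((2/2)/0.149) = ln(6.7114) = 1.9038.
kT = 0.0693 eV / 1.9038 = 0.0364 eV.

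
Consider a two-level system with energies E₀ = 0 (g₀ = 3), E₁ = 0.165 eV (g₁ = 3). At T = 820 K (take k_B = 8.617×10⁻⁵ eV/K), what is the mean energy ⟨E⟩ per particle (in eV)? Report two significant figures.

k_BT = 8.617×10⁻⁵ × 820 K = 0.07066 eV.
Eᵢ/kT = 0, 2.335.
Z = Σ gᵢe^(−Eᵢ/kT) = 3·e^(−0) + 3·e^(−2.335) = 3.000 + 0.2904 = 3.290.
⟨E⟩ = Σ Eᵢ gᵢe^(−Eᵢ/kT) / Z = (0·3.000 + 0.165·0.2904) / 3.290 = 0.015 eV.

0.015 eV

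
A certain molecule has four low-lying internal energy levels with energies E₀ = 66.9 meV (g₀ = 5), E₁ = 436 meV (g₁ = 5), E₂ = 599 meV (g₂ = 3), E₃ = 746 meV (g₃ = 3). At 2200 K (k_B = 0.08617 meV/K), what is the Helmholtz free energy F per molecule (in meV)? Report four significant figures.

k_BT = 0.08617 × 2200 K = 189.574 meV.
Eᵢ/kT = 0.352896, 2.29989, 3.15972, 3.93514.
Z = Σ gᵢe^(−Eᵢ/kT) = 5·e^(−0.352896) + 5·e^(−2.29989) + 3·e^(−3.15972) + 3·e^(−3.93514) = 3.51325 + 0.501349 + 0.127313 + 0.0586289 = 4.20054.
F = −kT ln Z = −189.574 × ln(4.20054) = −189.574 × 1.43521 = -272.1 meV.

-272.1 meV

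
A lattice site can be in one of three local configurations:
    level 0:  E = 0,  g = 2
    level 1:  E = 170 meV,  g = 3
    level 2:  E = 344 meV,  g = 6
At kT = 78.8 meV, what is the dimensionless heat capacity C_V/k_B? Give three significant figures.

1.07

Eᵢ/kT = 0, 2.1574, 4.3655.
Z = Σ gᵢe^(−Eᵢ/kT) = 2·e^(−0) + 3·e^(−2.1574) + 6·e^(−4.3655) = 2.0000 + 0.34688 + 0.076250 = 2.4231.
⟨E⟩ = 35.161 meV, ⟨E²⟩ = 7861.0 meV².
C_V/k_B = (⟨E²⟩ − ⟨E⟩²)/(kT)² = (7861.0 − 1236.3)/6209.4 = 1.07.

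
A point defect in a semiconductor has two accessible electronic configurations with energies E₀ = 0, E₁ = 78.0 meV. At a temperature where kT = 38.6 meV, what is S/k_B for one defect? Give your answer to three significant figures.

Eᵢ/kT = 0, 2.0207.
Z = Σ e^(−Eᵢ/kT) = e^(−0) + e^(−2.0207) = 1.0000 + 0.13256 = 1.1326.
⟨E⟩ = Σ EᵢPᵢ = 9.1292 meV.
S/k_B = ln Z + ⟨E⟩/kT = ln(1.1326) + 9.1292/38.6 = 0.12452 + 0.23651 = 0.361.

0.361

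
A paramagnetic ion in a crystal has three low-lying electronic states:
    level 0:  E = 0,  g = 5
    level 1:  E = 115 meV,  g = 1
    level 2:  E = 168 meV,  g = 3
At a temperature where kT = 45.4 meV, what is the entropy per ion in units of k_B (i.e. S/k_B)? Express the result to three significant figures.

Eᵢ/kT = 0, 2.5330, 3.7004.
Z = Σ gᵢe^(−Eᵢ/kT) = 5·e^(−0) + 1·e^(−2.5330) + 3·e^(−3.7004) = 5.0000 + 0.079420 + 0.074141 = 5.1536.
⟨E⟩ = Σ EᵢPᵢ = 4.1891 meV.
S/k_B = ln Z + ⟨E⟩/kT = ln(5.1536) + 4.1891/45.4 = 1.6397 + 0.092271 = 1.73.

1.73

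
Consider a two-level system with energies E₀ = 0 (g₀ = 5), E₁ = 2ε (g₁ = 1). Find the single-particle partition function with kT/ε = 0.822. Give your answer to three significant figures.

Z = 5.09

Eᵢ/kT = 0, 2.4331.
Z = Σ gᵢe^(−Eᵢ/kT) = 5·e^(−0) + 1·e^(−2.4331) = 5.0000 + 0.087764 = 5.0878.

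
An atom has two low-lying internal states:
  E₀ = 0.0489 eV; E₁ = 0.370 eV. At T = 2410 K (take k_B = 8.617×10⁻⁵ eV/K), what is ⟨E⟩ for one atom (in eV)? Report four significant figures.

0.1053 eV

k_BT = 8.617×10⁻⁵ × 2410 K = 0.207670 eV.
Eᵢ/kT = 0.235470, 1.78167.
Z = Σ e^(−Eᵢ/kT) = e^(−0.235470) + e^(−1.78167) = 0.790199 + 0.168357 = 0.958556.
⟨E⟩ = Σ Eᵢ e^(−Eᵢ/kT) / Z = (0.0489·0.790199 + 0.370·0.168357) / 0.958556 = 0.1053 eV.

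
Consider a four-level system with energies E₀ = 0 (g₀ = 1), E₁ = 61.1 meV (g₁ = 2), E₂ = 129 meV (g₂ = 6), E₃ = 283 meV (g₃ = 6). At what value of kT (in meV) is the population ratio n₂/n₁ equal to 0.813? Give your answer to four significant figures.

52.01 meV

n₂/n₁ = (g₂/g₁) exp[−(E₂−E₁)/kT] = 0.813.
⇒ (E₂−E₁)/kT = ln((6/2)/0.813) = ln(3.69004) = 1.30564.
kT = 67.9 meV / 1.30564 = 52.01 meV.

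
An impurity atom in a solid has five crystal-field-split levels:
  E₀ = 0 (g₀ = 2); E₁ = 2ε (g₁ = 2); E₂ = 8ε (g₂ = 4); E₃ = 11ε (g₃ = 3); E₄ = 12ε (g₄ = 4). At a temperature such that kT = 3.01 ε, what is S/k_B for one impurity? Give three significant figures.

Eᵢ/kT = 0, 0.66445, 2.6578, 3.6545, 3.9867.
Z = Σ gᵢe^(−Eᵢ/kT) = 2·e^(−0) + 2·e^(−0.66445) + 4·e^(−2.6578) + 3·e^(−3.6545) + 4·e^(−3.9867) = 2.0000 + 1.0291 + 0.28041 + 0.077623 + 0.074243 = 3.4614.
⟨E⟩ = Σ EᵢPᵢ = 1.7468 ε.
S/k_B = ln Z + ⟨E⟩/kT = ln(3.4614) + 1.7468/3.01 = 1.2417 + 0.58033 = 1.82.

1.82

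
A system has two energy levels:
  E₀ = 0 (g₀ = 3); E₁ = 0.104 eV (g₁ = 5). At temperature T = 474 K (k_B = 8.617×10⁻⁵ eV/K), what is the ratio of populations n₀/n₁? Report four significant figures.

7.655

k_BT = 8.617×10⁻⁵ × 474 K = 0.0408446 eV.
n₀/n₁ = (g₀/g₁) exp[−(E₀−E₁)/kT] = (3/5) × exp(−(-0.104 eV)/(0.0408446 eV)) = (3/5) × exp(2.54624) = 7.655.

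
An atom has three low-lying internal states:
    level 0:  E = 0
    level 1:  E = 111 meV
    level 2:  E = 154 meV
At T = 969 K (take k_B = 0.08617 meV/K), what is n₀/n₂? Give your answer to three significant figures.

k_BT = 0.08617 × 969 K = 83.499 meV.
n₀/n₂ = exp[−(E₀−E₂)/kT] = exp(−(-154 meV)/(83.499 meV)) = exp(1.8443) = 6.32.

6.32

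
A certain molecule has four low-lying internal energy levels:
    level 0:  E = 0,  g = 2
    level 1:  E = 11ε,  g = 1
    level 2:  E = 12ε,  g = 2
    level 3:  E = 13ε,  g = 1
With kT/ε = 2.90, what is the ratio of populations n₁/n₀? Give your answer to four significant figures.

0.01126

n₁/n₀ = (g₁/g₀) exp[−(E₁−E₀)/kT] = (1/2) × exp(−(11ε)/(2.90ε)) = (1/2) × exp(-3.79310) = 0.01126.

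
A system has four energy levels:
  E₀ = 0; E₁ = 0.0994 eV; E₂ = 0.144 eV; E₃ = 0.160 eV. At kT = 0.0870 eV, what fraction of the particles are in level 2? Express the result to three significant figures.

Eᵢ/kT = 0, 1.1425, 1.6552, 1.8391.
Z = Σ e^(−Eᵢ/kT) = e^(−0) + e^(−1.1425) + e^(−1.6552) + e^(−1.8391) = 1.0000 + 0.31902 + 0.19105 + 0.15896 = 1.6690.
P₂ = e^(−E₂/kT) / Z = 0.19105/1.6690 = 0.114.

0.114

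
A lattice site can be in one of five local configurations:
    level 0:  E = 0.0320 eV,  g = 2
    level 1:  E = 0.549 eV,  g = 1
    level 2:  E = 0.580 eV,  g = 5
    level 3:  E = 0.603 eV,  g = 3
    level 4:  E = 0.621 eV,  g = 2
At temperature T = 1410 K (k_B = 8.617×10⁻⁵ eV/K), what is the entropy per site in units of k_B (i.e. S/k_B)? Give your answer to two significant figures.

k_BT = 8.617×10⁻⁵ × 1410 K = 0.1215 eV.
Eᵢ/kT = 0.2634, 4.519, 4.774, 4.963, 5.111.
Z = Σ gᵢe^(−Eᵢ/kT) = 2·e^(−0.2634) + 1·e^(−4.519) + 5·e^(−4.774) + 3·e^(−4.963) + 2·e^(−5.111) = 1.537 + 0.01090 + 0.04223 + 0.02098 + 0.01206 = 1.623.
⟨E⟩ = Σ EᵢPᵢ = 0.06149 eV.
S/k_B = ln Z + ⟨E⟩/kT = ln(1.623) + 0.06149/0.1215 = 0.4843 + 0.5061 = 0.99.

0.99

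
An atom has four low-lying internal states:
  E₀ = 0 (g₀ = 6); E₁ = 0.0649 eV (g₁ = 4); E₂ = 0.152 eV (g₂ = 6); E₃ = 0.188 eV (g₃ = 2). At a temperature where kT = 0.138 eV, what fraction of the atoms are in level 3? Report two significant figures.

Eᵢ/kT = 0, 0.4703, 1.101, 1.362.
Z = Σ gᵢe^(−Eᵢ/kT) = 6·e^(−0) + 4·e^(−0.4703) + 6·e^(−1.101) + 2·e^(−1.362) = 6.000 + 2.499 + 1.995 + 0.5123 = 11.01.
P₃ = g₃ e^(−E₃/kT) / Z = 0.5123/11.01 = 0.047.

0.047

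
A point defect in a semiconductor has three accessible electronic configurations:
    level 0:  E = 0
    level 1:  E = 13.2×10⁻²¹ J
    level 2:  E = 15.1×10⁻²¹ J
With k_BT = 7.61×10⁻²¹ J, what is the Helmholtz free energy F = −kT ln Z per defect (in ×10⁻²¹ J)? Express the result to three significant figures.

Eᵢ/kT = 0, 1.7346, 1.9842.
Z = Σ e^(−Eᵢ/kT) = e^(−0) + e^(−1.7346) + e^(−1.9842) = 1.0000 + 0.17647 + 0.13749 = 1.3140.
F = −kT ln Z = −7.61 × ln(1.3140) = −7.61 × 0.27308 = -2.08 ×10⁻²¹ J.

-2.08 ×10⁻²¹ J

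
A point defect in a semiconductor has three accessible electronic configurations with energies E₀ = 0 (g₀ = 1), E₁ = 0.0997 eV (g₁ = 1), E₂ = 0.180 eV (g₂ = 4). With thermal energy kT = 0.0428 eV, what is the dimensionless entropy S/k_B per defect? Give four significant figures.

0.5586

Eᵢ/kT = 0, 2.32944, 4.20561.
Z = Σ gᵢe^(−Eᵢ/kT) = 1·e^(−0) + 1·e^(−2.32944) + 4·e^(−4.20561) = 1.00000 + 0.0973502 + 0.0596467 = 1.15700.
⟨E⟩ = Σ EᵢPᵢ = 0.0176683 eV.
S/k_B = ln Z + ⟨E⟩/kT = ln(1.15700) + 0.0176683/0.0428 = 0.145830 + 0.412811 = 0.5586.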